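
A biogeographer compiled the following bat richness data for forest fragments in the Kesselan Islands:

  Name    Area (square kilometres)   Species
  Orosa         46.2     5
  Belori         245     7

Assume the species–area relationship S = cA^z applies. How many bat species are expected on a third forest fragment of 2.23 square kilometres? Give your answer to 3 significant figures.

z = ln(7/5) / ln(245/46.2) = 0.3365 / 1.6683 = 0.2017
c = 5 / 46.2^0.2017 = 5 / 2.166 = 2.308
S₃ = 2.308 × 2.23^0.2017 = 2.308 × 1.176 ≈ 2.713

2.71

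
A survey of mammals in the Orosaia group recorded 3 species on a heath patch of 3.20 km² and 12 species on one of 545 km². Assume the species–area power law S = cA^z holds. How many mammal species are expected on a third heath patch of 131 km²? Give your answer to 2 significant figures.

z = ln(12/3) / ln(545/3.2) = 1.3863 / 5.1376 = 0.2698
c = 3 / 3.2^0.2698 = 3 / 1.369 = 2.192
S₃ = 2.192 × 131^0.2698 = 2.192 × 3.727 ≈ 8.168

8.2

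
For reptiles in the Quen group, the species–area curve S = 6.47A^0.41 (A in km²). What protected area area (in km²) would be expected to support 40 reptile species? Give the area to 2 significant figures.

85 km²

40 = 6.47 × A^0.41  ⇒  A^0.41 = 40/6.47 = 6.182
ln A = ln(6.182) / 0.41 = 1.8217 / 0.41 = 4.4432
A = e^4.4432 ≈ 85.04 km²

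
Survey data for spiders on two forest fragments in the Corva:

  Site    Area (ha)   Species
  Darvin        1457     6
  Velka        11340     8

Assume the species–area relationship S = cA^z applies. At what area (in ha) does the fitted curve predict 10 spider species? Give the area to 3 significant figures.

55700 ha

z = ln(8/6) / ln(11340/1457) = 0.2877 / 2.0520 = 0.1402
c = 6 / 1457^0.1402 = 6 / 2.777 = 2.161
A = (10/2.161)^(1/0.1402) ⇒ ln A = ln(4.628)/0.1402 = 10.9277
A = e^10.9277 ≈ 55699 ha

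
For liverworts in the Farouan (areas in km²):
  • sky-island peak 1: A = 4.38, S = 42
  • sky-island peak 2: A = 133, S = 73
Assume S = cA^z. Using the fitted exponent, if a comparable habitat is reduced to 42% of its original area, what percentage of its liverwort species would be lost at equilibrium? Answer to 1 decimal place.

13.1%

z = ln(73/42) / ln(133/4.38) = 0.5528 / 3.4133 = 0.1620
S_new/S_old = (A_new/A_old)^z = 0.42^0.1620 = exp(0.1620 × -0.8675) = 0.8689
Fraction lost = 1 − 0.8689 = 0.1311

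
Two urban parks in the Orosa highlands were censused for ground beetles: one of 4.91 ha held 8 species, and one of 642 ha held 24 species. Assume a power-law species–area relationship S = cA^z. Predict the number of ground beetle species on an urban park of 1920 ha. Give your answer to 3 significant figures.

z = ln(24/8) / ln(642/4.91) = 1.0986 / 4.8733 = 0.2254
c = 8 / 4.91^0.2254 = 8 / 1.432 = 5.589
S₃ = 5.589 × 1920^0.2254 = 5.589 × 5.498 ≈ 30.72

30.7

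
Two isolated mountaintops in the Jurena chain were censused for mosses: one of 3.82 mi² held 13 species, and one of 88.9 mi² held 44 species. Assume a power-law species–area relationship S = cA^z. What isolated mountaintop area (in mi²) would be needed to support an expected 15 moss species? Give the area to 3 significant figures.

5.53 mi²

z = ln(44/13) / ln(88.9/3.82) = 1.2192 / 3.1473 = 0.3874
c = 13 / 3.82^0.3874 = 13 / 1.681 = 7.735
A = (15/7.735)^(1/0.3874) ⇒ ln A = ln(1.939)/0.3874 = 1.7096
A = e^1.7096 ≈ 5.527 mi²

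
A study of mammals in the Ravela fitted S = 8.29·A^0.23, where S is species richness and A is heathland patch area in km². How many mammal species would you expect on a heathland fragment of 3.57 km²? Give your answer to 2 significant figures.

11

S = 8.29 × 3.57^0.23
ln S = ln 8.29 + 0.23 × ln 3.57 = 2.1150 + 0.23 × 1.2726 = 2.4077
S = e^2.4077 ≈ 11.11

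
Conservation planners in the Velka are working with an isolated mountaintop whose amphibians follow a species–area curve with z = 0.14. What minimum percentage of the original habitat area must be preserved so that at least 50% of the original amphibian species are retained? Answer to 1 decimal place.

Need (A_new/A_old)^0.14 = 0.5, so A_new/A_old = 0.5^(1/0.14) = 0.5^7.143
ln(A_new/A_old) = ln 0.5 / 0.14 = -0.6931 / 0.14 = -4.9511
A_new/A_old = e^-4.9511 ≈ 0.007076

0.7%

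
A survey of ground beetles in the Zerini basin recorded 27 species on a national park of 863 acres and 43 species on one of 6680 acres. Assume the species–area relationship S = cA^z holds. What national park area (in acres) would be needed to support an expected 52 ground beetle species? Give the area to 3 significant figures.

z = ln(43/27) / ln(6680/863) = 0.4654 / 2.0465 = 0.2274
c = 27 / 863^0.2274 = 27 / 4.652 = 5.804
A = (52/5.804)^(1/0.2274) ⇒ ln A = ln(8.96)/0.2274 = 9.6426
A = e^9.6426 ≈ 15407 acres

15400 acres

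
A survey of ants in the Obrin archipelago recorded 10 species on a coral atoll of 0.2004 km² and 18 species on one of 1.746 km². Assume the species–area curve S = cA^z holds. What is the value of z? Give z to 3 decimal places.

0.272

Taking logs: ln S = ln c + z ln A, so z = (ln S₂ − ln S₁)/(ln A₂ − ln A₁).
z = ln(18/10) / ln(1.746/0.2004) = ln(1.8) / ln(8.713) = 0.5878 / 2.1648 = 0.2715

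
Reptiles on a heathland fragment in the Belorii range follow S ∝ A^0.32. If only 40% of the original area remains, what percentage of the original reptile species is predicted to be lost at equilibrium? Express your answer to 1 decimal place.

S_new/S_old = (A_new/A_old)^z = 0.4^0.32
= exp(0.32 × ln 0.4) = exp(0.32 × -0.9163) = exp(-0.2932) ≈ 0.7459
Fraction lost = 1 − 0.7459 = 0.2541

25.4%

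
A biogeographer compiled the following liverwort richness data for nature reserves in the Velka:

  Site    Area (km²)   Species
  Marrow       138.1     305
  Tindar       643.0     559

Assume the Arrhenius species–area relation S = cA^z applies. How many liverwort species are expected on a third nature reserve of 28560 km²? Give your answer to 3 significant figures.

2490

z = ln(559/305) / ln(643/138.1) = 0.6058 / 1.5382 = 0.3939
c = 305 / 138.1^0.3939 = 305 / 6.966 = 43.79
S₃ = 43.79 × 28560^0.3939 = 43.79 × 56.88 ≈ 2491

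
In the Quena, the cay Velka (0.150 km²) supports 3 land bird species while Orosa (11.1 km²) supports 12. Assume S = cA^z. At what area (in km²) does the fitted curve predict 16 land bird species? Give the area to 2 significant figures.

27 km²

z = ln(12/3) / ln(11.1/0.15) = 1.3863 / 4.3041 = 0.3221
c = 3 / 0.15^0.3221 = 3 / 0.5428 = 5.527
A = (16/5.527)^(1/0.3221) ⇒ ln A = ln(2.895)/0.3221 = 3.3001
A = e^3.3001 ≈ 27.12 km²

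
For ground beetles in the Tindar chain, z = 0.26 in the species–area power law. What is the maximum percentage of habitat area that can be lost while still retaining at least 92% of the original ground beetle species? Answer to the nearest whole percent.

27%

Need (A_new/A_old)^0.26 = 0.92, so A_new/A_old = 0.92^(1/0.26) = 0.92^3.846
ln(A_new/A_old) = ln 0.92 / 0.26 = -0.0834 / 0.26 = -0.3207
A_new/A_old = e^-0.3207 ≈ 0.7256
Fraction that can be lost = 1 − 0.7256 = 0.2744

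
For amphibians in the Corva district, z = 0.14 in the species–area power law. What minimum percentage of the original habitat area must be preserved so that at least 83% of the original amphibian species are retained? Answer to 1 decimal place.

Need (A_new/A_old)^0.14 = 0.83, so A_new/A_old = 0.83^(1/0.14) = 0.83^7.143
ln(A_new/A_old) = ln 0.83 / 0.14 = -0.1863 / 0.14 = -1.3309
A_new/A_old = e^-1.3309 ≈ 0.2642

26.4%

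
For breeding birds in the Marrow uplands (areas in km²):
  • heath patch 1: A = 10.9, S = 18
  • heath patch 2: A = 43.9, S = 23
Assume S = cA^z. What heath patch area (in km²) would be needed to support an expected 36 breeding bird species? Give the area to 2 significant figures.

560 km²

z = ln(23/18) / ln(43.9/10.9) = 0.2451 / 1.3932 = 0.1759
c = 18 / 10.9^0.1759 = 18 / 1.522 = 11.82
A = (36/11.82)^(1/0.1759) ⇒ ln A = ln(3.045)/0.1759 = 6.3283
A = e^6.3283 ≈ 560.2 km²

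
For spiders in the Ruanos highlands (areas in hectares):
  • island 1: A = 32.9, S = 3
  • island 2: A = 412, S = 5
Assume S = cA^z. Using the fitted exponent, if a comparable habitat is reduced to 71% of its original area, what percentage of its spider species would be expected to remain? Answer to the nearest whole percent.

93%

z = ln(5/3) / ln(412/32.9) = 0.5108 / 2.5276 = 0.2021
S_new/S_old = (A_new/A_old)^z = 0.71^0.2021 = exp(0.2021 × -0.3425) = 0.9331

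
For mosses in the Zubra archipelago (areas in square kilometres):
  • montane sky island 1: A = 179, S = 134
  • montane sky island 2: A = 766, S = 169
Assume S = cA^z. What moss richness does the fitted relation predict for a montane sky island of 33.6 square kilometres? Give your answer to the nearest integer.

z = ln(169/134) / ln(766/179) = 0.2321 / 1.4538 = 0.1596
c = 134 / 179^0.1596 = 134 / 2.289 = 58.55
S₃ = 58.55 × 33.6^0.1596 = 58.55 × 1.752 ≈ 102.6

103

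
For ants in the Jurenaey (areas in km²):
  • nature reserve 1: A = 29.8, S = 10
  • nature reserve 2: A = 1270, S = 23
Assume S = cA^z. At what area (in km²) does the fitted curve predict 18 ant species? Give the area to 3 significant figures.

z = ln(23/10) / ln(1270/29.8) = 0.8329 / 3.7523 = 0.2220
c = 10 / 29.8^0.2220 = 10 / 2.124 = 4.707
A = (18/4.707)^(1/0.2220) ⇒ ln A = ln(3.824)/0.2220 = 6.0425
A = e^6.0425 ≈ 420.9 km²

421 km²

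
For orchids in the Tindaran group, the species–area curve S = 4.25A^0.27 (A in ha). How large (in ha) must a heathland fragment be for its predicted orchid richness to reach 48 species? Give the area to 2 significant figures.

7900 ha

48 = 4.25 × A^0.27  ⇒  A^0.27 = 48/4.25 = 11.29
ln A = ln(11.29) / 0.27 = 2.4243 / 0.27 = 8.9788
A = e^8.9788 ≈ 7933 ha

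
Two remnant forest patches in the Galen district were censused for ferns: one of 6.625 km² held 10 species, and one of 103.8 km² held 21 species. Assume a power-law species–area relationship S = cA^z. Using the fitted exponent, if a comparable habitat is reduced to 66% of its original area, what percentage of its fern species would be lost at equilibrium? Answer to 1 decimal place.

10.6%

z = ln(21/10) / ln(103.8/6.625) = 0.7419 / 2.7516 = 0.2696
S_new/S_old = (A_new/A_old)^z = 0.66^0.2696 = exp(0.2696 × -0.4155) = 0.894
Fraction lost = 1 − 0.894 = 0.106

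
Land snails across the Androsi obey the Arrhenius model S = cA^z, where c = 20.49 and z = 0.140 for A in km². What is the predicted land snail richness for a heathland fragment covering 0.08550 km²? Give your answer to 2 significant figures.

15

S = 20.49 × 0.0855^0.14
ln S = ln 20.49 + 0.14 × ln 0.0855 = 3.0199 + 0.14 × -2.4592 = 2.6756
S = e^2.6756 ≈ 14.52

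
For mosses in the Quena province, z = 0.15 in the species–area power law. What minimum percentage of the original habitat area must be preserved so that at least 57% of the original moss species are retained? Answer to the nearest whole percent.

Need (A_new/A_old)^0.15 = 0.57, so A_new/A_old = 0.57^(1/0.15) = 0.57^6.667
ln(A_new/A_old) = ln 0.57 / 0.15 = -0.5621 / 0.15 = -3.7475
A_new/A_old = e^-3.7475 ≈ 0.02358

2%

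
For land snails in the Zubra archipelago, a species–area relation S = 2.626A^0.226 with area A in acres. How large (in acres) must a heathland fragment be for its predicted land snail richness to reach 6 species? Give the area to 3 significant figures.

6 = 2.626 × A^0.226  ⇒  A^0.226 = 6/2.626 = 2.285
ln A = ln(2.285) / 0.226 = 0.8263 / 0.226 = 3.6562
A = e^3.6562 ≈ 38.71 acres

38.7 acres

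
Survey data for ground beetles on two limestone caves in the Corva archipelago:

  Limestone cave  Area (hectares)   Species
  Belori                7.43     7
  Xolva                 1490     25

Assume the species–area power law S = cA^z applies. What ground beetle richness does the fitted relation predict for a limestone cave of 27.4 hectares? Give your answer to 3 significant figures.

z = ln(25/7) / ln(1490/7.43) = 1.2730 / 5.3010 = 0.2401
c = 7 / 7.43^0.2401 = 7 / 1.619 = 4.325
S₃ = 4.325 × 27.4^0.2401 = 4.325 × 2.214 ≈ 9.576

9.58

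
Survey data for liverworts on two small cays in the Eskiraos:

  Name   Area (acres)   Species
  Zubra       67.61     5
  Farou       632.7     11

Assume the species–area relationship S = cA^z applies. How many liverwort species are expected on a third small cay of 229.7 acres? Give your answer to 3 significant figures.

z = ln(11/5) / ln(632.7/67.61) = 0.7885 / 2.2362 = 0.3526
c = 5 / 67.61^0.3526 = 5 / 4.418 = 1.132
S₃ = 1.132 × 229.7^0.3526 = 1.132 × 6.8 ≈ 7.696

7.70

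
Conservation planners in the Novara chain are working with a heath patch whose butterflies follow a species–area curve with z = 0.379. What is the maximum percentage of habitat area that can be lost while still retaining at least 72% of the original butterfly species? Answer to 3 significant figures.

58.0%

Need (A_new/A_old)^0.379 = 0.72, so A_new/A_old = 0.72^(1/0.379) = 0.72^2.639
ln(A_new/A_old) = ln 0.72 / 0.379 = -0.3285 / 0.379 = -0.8668
A_new/A_old = e^-0.8668 ≈ 0.4203
Fraction that can be lost = 1 − 0.4203 = 0.5797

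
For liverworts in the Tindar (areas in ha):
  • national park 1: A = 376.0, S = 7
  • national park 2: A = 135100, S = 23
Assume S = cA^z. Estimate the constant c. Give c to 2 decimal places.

z = ln(S₂/S₁) / ln(A₂/A₁) = ln(23/7) / ln(135100/376) = 1.1896 / 5.8842 = 0.2022
c = S₁ / A₁^z = 7 / 376^0.2022 = 7 / 3.316 = 2.111

2.11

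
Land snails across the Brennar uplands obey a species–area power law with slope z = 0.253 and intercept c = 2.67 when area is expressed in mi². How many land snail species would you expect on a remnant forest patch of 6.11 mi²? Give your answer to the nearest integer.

S = 2.67 × 6.11^0.253
ln S = ln 2.67 + 0.253 × ln 6.11 = 0.9821 + 0.253 × 1.8099 = 1.4400
S = e^1.4400 ≈ 4.221

4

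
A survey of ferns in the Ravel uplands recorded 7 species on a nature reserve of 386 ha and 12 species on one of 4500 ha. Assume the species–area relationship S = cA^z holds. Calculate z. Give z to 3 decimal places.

Taking logs: ln S = ln c + z ln A, so z = (ln S₂ − ln S₁)/(ln A₂ − ln A₁).
z = ln(12/7) / ln(4500/386) = ln(1.714) / ln(11.66) = 0.5390 / 2.4560 = 0.2195

0.219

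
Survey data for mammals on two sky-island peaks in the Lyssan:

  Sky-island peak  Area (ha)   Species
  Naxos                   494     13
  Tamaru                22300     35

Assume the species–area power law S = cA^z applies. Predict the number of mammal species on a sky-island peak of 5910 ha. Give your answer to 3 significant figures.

24.8

z = ln(35/13) / ln(22300/494) = 0.9904 / 3.8098 = 0.2600
c = 13 / 494^0.2600 = 13 / 5.015 = 2.592
S₃ = 2.592 × 5910^0.2600 = 2.592 × 9.56 ≈ 24.78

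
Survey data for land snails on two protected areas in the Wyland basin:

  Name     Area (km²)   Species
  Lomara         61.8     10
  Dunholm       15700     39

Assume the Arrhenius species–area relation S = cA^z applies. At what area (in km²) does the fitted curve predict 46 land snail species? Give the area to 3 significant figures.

30700 km²

z = ln(39/10) / ln(15700/61.8) = 1.3610 / 5.5375 = 0.2458
c = 10 / 61.8^0.2458 = 10 / 2.755 = 3.629
A = (46/3.629)^(1/0.2458) ⇒ ln A = ln(12.67)/0.2458 = 10.3331
A = e^10.3331 ≈ 30733 km²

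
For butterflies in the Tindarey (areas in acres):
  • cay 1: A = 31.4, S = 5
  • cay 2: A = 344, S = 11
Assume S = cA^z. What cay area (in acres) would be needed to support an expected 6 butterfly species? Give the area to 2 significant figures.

55 acres

z = ln(11/5) / ln(344/31.4) = 0.7885 / 2.3938 = 0.3294
c = 5 / 31.4^0.3294 = 5 / 3.112 = 1.607
A = (6/1.607)^(1/0.3294) ⇒ ln A = ln(3.734)/0.3294 = 4.0004
A = e^4.0004 ≈ 54.62 acres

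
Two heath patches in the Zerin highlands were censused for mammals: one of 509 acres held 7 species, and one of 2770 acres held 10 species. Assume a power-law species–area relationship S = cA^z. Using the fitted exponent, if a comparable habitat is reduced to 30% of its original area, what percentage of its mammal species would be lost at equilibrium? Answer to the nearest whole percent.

z = ln(10/7) / ln(2770/509) = 0.3567 / 1.6942 = 0.2105
S_new/S_old = (A_new/A_old)^z = 0.3^0.2105 = exp(0.2105 × -1.2040) = 0.7761
Fraction lost = 1 − 0.7761 = 0.2239

22%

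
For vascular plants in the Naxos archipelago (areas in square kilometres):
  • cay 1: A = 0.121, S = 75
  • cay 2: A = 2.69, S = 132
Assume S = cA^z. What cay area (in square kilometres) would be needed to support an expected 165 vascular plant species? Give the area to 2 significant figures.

z = ln(132/75) / ln(2.69/0.121) = 0.5653 / 3.1015 = 0.1823
c = 75 / 0.121^0.1823 = 75 / 0.6805 = 110.2
A = (165/110.2)^(1/0.1823) ⇒ ln A = ln(1.497)/0.1823 = 2.2138
A = e^2.2138 ≈ 9.15 square kilometres

9.2 square kilometres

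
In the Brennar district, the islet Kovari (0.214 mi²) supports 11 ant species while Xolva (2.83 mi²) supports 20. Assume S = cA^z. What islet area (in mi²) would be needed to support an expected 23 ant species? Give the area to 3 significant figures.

5.18 mi²

z = ln(20/11) / ln(2.83/0.214) = 0.5978 / 2.5821 = 0.2315
c = 11 / 0.214^0.2315 = 11 / 0.6998 = 15.72
A = (23/15.72)^(1/0.2315) ⇒ ln A = ln(1.463)/0.2315 = 1.6439
A = e^1.6439 ≈ 5.175 mi²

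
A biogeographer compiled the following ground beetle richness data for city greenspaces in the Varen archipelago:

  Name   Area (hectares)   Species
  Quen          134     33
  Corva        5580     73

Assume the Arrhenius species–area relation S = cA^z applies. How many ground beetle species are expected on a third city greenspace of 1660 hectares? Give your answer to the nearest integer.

56

z = ln(73/33) / ln(5580/134) = 0.7940 / 3.7291 = 0.2129
c = 33 / 134^0.2129 = 33 / 2.837 = 11.63
S₃ = 11.63 × 1660^0.2129 = 11.63 × 4.848 ≈ 56.39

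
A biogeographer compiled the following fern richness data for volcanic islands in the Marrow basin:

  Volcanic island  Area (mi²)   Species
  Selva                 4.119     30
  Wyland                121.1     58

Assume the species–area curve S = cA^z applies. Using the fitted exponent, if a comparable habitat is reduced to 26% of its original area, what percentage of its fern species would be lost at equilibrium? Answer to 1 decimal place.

23.1%

z = ln(58/30) / ln(121.1/4.119) = 0.6592 / 3.3810 = 0.1950
S_new/S_old = (A_new/A_old)^z = 0.26^0.1950 = exp(0.1950 × -1.3471) = 0.769
Fraction lost = 1 − 0.769 = 0.231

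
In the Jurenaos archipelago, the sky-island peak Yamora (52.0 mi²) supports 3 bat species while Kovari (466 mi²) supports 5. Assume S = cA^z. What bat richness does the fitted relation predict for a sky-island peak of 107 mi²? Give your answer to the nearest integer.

z = ln(5/3) / ln(466/52) = 0.5108 / 2.1929 = 0.2329
c = 3 / 52^0.2329 = 3 / 2.51 = 1.195
S₃ = 1.195 × 107^0.2329 = 1.195 × 2.97 ≈ 3.549

4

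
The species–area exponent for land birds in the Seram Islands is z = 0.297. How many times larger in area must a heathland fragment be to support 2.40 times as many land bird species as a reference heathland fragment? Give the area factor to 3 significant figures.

19.1

(A₂/A₁)^0.297 = 2.4, so A₂/A₁ = 2.4^(1/0.297) = 2.4^3.367
ln(A₂/A₁) = ln 2.4 / 0.297 = 0.8755 / 0.297 = 2.9477
A₂/A₁ = e^2.9477 ≈ 19.06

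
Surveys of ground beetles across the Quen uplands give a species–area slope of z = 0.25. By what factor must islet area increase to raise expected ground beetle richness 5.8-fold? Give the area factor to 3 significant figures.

1130

(A₂/A₁)^0.25 = 5.8, so A₂/A₁ = 5.8^(1/0.25) = 5.8^4
ln(A₂/A₁) = ln 5.8 / 0.25 = 1.7579 / 0.25 = 7.0314
A₂/A₁ = e^7.0314 ≈ 1132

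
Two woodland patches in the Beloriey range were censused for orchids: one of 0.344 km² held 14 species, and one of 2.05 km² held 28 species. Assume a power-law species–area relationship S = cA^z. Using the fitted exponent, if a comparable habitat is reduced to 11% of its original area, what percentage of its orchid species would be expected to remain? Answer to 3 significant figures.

42.4%

z = ln(28/14) / ln(2.05/0.344) = 0.6931 / 1.7850 = 0.3883
S_new/S_old = (A_new/A_old)^z = 0.11^0.3883 = exp(0.3883 × -2.2073) = 0.4244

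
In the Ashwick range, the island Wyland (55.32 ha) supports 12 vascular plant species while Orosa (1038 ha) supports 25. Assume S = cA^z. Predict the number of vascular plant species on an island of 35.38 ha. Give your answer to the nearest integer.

z = ln(25/12) / ln(1038/55.32) = 0.7340 / 2.9319 = 0.2503
c = 12 / 55.32^0.2503 = 12 / 2.731 = 4.394
S₃ = 4.394 × 35.38^0.2503 = 4.394 × 2.442 ≈ 10.73

11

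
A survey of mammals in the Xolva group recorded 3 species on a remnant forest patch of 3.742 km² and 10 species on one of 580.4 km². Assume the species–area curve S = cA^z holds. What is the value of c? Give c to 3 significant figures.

z = ln(S₂/S₁) / ln(A₂/A₁) = ln(10/3) / ln(580.4/3.742) = 1.2040 / 5.0441 = 0.2387
c = S₁ / A₁^z = 3 / 3.742^0.2387 = 3 / 1.37 = 2.189

2.19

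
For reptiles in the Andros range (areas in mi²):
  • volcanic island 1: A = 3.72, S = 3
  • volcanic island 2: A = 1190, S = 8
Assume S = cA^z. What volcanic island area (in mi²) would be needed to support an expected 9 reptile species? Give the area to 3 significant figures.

2380 mi²

z = ln(8/3) / ln(1190/3.72) = 0.9808 / 5.7680 = 0.1700
c = 3 / 3.72^0.1700 = 3 / 1.25 = 2.399
A = (9/2.399)^(1/0.1700) ⇒ ln A = ln(3.751)/0.1700 = 7.7744
A = e^7.7744 ≈ 2379 mi²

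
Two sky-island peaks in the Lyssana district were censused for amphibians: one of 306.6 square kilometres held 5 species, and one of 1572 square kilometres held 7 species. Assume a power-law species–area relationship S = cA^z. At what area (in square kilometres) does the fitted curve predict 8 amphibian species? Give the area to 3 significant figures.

3010 square kilometres

z = ln(7/5) / ln(1572/306.6) = 0.3365 / 1.6346 = 0.2058
c = 5 / 306.6^0.2058 = 5 / 3.25 = 1.539
A = (8/1.539)^(1/0.2058) ⇒ ln A = ln(5.2)/0.2058 = 8.0088
A = e^8.0088 ≈ 3007 square kilometres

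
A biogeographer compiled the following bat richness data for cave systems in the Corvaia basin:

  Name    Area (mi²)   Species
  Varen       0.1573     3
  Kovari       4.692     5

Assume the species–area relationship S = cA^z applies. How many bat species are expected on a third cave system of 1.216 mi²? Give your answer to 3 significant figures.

4.08

z = ln(5/3) / ln(4.692/0.1573) = 0.5108 / 3.3955 = 0.1504
c = 3 / 0.1573^0.1504 = 3 / 0.7571 = 3.962
S₃ = 3.962 × 1.216^0.1504 = 3.962 × 1.03 ≈ 4.081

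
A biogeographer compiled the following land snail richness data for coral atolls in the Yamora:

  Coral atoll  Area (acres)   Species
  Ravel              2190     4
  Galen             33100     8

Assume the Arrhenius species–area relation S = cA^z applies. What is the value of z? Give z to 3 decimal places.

0.255

Taking logs: ln S = ln c + z ln A, so z = (ln S₂ − ln S₁)/(ln A₂ − ln A₁).
z = ln(8/4) / ln(33100/2190) = ln(2) / ln(15.11) = 0.6931 / 2.7156 = 0.2552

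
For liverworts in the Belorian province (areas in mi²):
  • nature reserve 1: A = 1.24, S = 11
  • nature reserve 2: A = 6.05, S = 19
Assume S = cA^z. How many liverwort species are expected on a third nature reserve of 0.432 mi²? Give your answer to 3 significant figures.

z = ln(19/11) / ln(6.05/1.24) = 0.5465 / 1.5849 = 0.3448
c = 11 / 1.24^0.3448 = 11 / 1.077 = 10.21
S₃ = 10.21 × 0.432^0.3448 = 10.21 × 0.7487 ≈ 7.647

7.65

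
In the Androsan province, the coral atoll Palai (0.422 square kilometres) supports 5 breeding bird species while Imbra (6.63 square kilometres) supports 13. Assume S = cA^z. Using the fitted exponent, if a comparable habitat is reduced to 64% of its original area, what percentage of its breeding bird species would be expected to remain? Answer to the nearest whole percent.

z = ln(13/5) / ln(6.63/0.422) = 0.9555 / 2.7544 = 0.3469
S_new/S_old = (A_new/A_old)^z = 0.64^0.3469 = exp(0.3469 × -0.4463) = 0.8566

86%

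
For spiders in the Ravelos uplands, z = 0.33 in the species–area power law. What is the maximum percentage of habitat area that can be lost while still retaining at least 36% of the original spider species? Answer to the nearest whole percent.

95%

Need (A_new/A_old)^0.33 = 0.36, so A_new/A_old = 0.36^(1/0.33) = 0.36^3.03
ln(A_new/A_old) = ln 0.36 / 0.33 = -1.0217 / 0.33 = -3.0959
A_new/A_old = e^-3.0959 ≈ 0.04523
Fraction that can be lost = 1 − 0.04523 = 0.9548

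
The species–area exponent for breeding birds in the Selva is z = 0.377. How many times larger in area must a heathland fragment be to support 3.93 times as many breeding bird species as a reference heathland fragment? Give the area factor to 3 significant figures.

37.7

(A₂/A₁)^0.377 = 3.93, so A₂/A₁ = 3.93^(1/0.377) = 3.93^2.653
ln(A₂/A₁) = ln 3.93 / 0.377 = 1.3686 / 0.377 = 3.6303
A₂/A₁ = e^3.6303 ≈ 37.73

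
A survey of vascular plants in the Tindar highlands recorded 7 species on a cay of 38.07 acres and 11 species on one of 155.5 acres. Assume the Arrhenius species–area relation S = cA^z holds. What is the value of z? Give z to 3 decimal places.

0.321

Taking logs: ln S = ln c + z ln A, so z = (ln S₂ − ln S₁)/(ln A₂ − ln A₁).
z = ln(11/7) / ln(155.5/38.07) = ln(1.571) / ln(4.085) = 0.4520 / 1.4072 = 0.3212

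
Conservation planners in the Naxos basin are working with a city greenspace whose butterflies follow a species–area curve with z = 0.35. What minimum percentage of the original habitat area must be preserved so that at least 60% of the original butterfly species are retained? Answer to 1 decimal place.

Need (A_new/A_old)^0.35 = 0.6, so A_new/A_old = 0.6^(1/0.35) = 0.6^2.857
ln(A_new/A_old) = ln 0.6 / 0.35 = -0.5108 / 0.35 = -1.4595
A_new/A_old = e^-1.4595 ≈ 0.2324

23.2%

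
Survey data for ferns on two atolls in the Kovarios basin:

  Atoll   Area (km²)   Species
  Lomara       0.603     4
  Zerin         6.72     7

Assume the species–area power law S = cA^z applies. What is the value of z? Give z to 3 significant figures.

0.232

Taking logs: ln S = ln c + z ln A, so z = (ln S₂ − ln S₁)/(ln A₂ − ln A₁).
z = ln(7/4) / ln(6.72/0.603) = ln(1.75) / ln(11.14) = 0.5596 / 2.4109 = 0.2321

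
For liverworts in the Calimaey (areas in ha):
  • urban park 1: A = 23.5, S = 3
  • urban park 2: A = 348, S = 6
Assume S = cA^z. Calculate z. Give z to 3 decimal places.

Taking logs: ln S = ln c + z ln A, so z = (ln S₂ − ln S₁)/(ln A₂ − ln A₁).
z = ln(6/3) / ln(348/23.5) = ln(2) / ln(14.81) = 0.6931 / 2.6952 = 0.2572

0.257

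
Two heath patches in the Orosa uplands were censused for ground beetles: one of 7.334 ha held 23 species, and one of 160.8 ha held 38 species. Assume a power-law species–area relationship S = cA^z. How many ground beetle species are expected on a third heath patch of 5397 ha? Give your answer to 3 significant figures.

z = ln(38/23) / ln(160.8/7.334) = 0.5021 / 3.0876 = 0.1626
c = 23 / 7.334^0.1626 = 23 / 1.383 = 16.63
S₃ = 16.63 × 5397^0.1626 = 16.63 × 4.045 ≈ 67.28

67.3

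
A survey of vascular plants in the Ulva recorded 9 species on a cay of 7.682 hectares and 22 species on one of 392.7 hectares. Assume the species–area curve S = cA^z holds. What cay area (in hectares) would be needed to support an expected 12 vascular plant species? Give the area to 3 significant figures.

27.3 hectares

z = ln(22/9) / ln(392.7/7.682) = 0.8938 / 3.9342 = 0.2272
c = 9 / 7.682^0.2272 = 9 / 1.589 = 5.663
A = (12/5.663)^(1/0.2272) ⇒ ln A = ln(2.119)/0.2272 = 3.3051
A = e^3.3051 ≈ 27.25 hectares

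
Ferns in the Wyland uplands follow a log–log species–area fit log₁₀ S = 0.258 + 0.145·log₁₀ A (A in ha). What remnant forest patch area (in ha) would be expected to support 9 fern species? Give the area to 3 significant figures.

63300 ha

9 = 1.811 × A^0.145  ⇒  A^0.145 = 9/1.811 = 4.969
ln A = ln(4.969) / 0.145 = 1.6032 / 0.145 = 11.0563
A = e^11.0563 ≈ 63339 ha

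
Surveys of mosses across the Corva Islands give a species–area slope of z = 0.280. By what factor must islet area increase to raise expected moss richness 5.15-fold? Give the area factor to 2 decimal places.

348.47

(A₂/A₁)^0.28 = 5.15, so A₂/A₁ = 5.15^(1/0.28) = 5.15^3.571
ln(A₂/A₁) = ln 5.15 / 0.28 = 1.6390 / 0.28 = 5.8536
A₂/A₁ = e^5.8536 ≈ 348.5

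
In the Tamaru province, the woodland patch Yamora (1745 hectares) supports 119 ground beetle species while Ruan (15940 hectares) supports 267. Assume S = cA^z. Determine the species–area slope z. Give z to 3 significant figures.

0.365

Taking logs: ln S = ln c + z ln A, so z = (ln S₂ − ln S₁)/(ln A₂ − ln A₁).
z = ln(267/119) / ln(15940/1745) = ln(2.244) / ln(9.135) = 0.8081 / 2.2121 = 0.3653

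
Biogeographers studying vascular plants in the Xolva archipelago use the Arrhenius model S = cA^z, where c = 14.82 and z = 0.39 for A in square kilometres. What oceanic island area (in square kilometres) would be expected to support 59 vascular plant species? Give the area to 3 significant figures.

59 = 14.82 × A^0.39  ⇒  A^0.39 = 59/14.82 = 3.981
ln A = ln(3.981) / 0.39 = 1.3816 / 0.39 = 3.5425
A = e^3.5425 ≈ 34.55 square kilometres

34.6 square kilometres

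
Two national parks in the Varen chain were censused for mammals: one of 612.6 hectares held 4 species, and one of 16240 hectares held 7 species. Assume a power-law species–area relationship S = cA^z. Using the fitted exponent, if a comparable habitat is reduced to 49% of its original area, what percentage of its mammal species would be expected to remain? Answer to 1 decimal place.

z = ln(7/4) / ln(16240/612.6) = 0.5596 / 3.2775 = 0.1707
S_new/S_old = (A_new/A_old)^z = 0.49^0.1707 = exp(0.1707 × -0.7133) = 0.8853

88.5%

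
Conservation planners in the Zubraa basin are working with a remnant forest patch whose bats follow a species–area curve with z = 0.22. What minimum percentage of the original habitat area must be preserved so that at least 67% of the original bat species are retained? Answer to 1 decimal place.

16.2%

Need (A_new/A_old)^0.22 = 0.67, so A_new/A_old = 0.67^(1/0.22) = 0.67^4.545
ln(A_new/A_old) = ln 0.67 / 0.22 = -0.4005 / 0.22 = -1.8204
A_new/A_old = e^-1.8204 ≈ 0.162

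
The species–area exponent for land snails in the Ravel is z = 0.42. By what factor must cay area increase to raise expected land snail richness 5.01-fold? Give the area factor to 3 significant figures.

46.4

(A₂/A₁)^0.42 = 5.01, so A₂/A₁ = 5.01^(1/0.42) = 5.01^2.381
ln(A₂/A₁) = ln 5.01 / 0.42 = 1.6114 / 0.42 = 3.8368
A₂/A₁ = e^3.8368 ≈ 46.37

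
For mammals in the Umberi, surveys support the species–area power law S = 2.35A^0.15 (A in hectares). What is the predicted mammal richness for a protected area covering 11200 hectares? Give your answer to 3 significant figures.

S = 2.35 × 11200^0.15 = 2.35 × 4.049 ≈ 9.516

9.52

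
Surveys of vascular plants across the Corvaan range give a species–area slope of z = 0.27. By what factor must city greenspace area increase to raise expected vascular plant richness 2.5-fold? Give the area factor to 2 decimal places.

(A₂/A₁)^0.27 = 2.5, so A₂/A₁ = 2.5^(1/0.27) = 2.5^3.704
ln(A₂/A₁) = ln 2.5 / 0.27 = 0.9163 / 0.27 = 3.3937
A₂/A₁ = e^3.3937 ≈ 29.78

29.78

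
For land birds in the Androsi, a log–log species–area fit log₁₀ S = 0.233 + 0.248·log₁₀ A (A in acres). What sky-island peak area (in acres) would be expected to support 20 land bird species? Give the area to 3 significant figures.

20 = 1.71 × A^0.248  ⇒  A^0.248 = 20/1.71 = 11.7
ln A = ln(11.7) / 0.248 = 2.4592 / 0.248 = 9.9162
A = e^9.9162 ≈ 20257 acres

20300 acres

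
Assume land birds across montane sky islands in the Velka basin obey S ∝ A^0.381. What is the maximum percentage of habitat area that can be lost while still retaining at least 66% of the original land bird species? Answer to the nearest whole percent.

66%

Need (A_new/A_old)^0.381 = 0.66, so A_new/A_old = 0.66^(1/0.381) = 0.66^2.625
ln(A_new/A_old) = ln 0.66 / 0.381 = -0.4155 / 0.381 = -1.0906
A_new/A_old = e^-1.0906 ≈ 0.336
Fraction that can be lost = 1 − 0.336 = 0.664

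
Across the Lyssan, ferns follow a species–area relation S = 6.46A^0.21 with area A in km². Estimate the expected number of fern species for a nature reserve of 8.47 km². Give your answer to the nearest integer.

10 species

S = 6.46 × 8.47^0.21
ln S = ln 6.46 + 0.21 × ln 8.47 = 1.8656 + 0.21 × 2.1365 = 2.3143
S = e^2.3143 ≈ 10.12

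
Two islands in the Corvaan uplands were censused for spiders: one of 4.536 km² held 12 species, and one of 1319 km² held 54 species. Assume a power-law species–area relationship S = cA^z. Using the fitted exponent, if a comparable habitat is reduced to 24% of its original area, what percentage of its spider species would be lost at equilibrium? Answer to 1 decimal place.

31.5%

z = ln(54/12) / ln(1319/4.536) = 1.5041 / 5.6726 = 0.2651
S_new/S_old = (A_new/A_old)^z = 0.24^0.2651 = exp(0.2651 × -1.4271) = 0.685
Fraction lost = 1 − 0.685 = 0.315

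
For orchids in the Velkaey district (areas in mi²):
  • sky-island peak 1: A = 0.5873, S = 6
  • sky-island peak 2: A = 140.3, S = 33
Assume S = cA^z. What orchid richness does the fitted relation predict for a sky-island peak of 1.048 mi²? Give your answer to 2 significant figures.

z = ln(33/6) / ln(140.3/0.5873) = 1.7047 / 5.4760 = 0.3113
c = 6 / 0.5873^0.3113 = 6 / 0.8473 = 7.081
S₃ = 7.081 × 1.048^0.3113 = 7.081 × 1.015 ≈ 7.185

7.2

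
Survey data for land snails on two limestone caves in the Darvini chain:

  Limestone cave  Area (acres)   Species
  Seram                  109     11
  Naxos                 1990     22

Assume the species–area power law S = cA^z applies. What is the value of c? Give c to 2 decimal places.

z = ln(S₂/S₁) / ln(A₂/A₁) = ln(22/11) / ln(1990/109) = 0.6931 / 2.9045 = 0.2386
c = S₁ / A₁^z = 11 / 109^0.2386 = 11 / 3.063 = 3.591

3.59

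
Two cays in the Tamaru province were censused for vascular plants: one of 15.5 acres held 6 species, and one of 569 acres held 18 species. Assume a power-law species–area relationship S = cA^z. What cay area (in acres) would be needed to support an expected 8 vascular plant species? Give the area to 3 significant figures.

z = ln(18/6) / ln(569/15.5) = 1.0986 / 3.6030 = 0.3049
c = 6 / 15.5^0.3049 = 6 / 2.306 = 2.601
A = (8/2.601)^(1/0.3049) ⇒ ln A = ln(3.075)/0.3049 = 3.6843
A = e^3.6843 ≈ 39.82 acres

39.8 acres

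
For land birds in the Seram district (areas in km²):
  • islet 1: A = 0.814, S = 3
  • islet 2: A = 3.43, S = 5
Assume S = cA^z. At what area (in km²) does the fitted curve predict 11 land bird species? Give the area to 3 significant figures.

z = ln(5/3) / ln(3.43/0.814) = 0.5108 / 1.4384 = 0.3551
c = 3 / 0.814^0.3551 = 3 / 0.9295 = 3.227
A = (11/3.227)^(1/0.3551) ⇒ ln A = ln(3.408)/0.3551 = 3.4527
A = e^3.4527 ≈ 31.58 km²

31.6 km²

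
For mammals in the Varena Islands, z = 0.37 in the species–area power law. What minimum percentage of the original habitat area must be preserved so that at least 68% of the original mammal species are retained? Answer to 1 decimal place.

35.3%

Need (A_new/A_old)^0.37 = 0.68, so A_new/A_old = 0.68^(1/0.37) = 0.68^2.703
ln(A_new/A_old) = ln 0.68 / 0.37 = -0.3857 / 0.37 = -1.0423
A_new/A_old = e^-1.0423 ≈ 0.3526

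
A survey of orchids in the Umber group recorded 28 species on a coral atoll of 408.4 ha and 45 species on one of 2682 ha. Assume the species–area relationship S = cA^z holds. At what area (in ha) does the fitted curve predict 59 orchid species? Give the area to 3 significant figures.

7850 ha

z = ln(45/28) / ln(2682/408.4) = 0.4745 / 1.8821 = 0.2521
c = 28 / 408.4^0.2521 = 28 / 4.552 = 6.151
A = (59/6.151)^(1/0.2521) ⇒ ln A = ln(9.593)/0.2521 = 8.9688
A = e^8.9688 ≈ 7854 ha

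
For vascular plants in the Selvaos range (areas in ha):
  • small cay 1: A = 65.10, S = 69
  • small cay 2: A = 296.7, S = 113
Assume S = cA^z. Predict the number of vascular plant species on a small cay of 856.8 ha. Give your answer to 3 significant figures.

z = ln(113/69) / ln(296.7/65.1) = 0.4933 / 1.5168 = 0.3252
c = 69 / 65.1^0.3252 = 69 / 3.889 = 17.74
S₃ = 17.74 × 856.8^0.3252 = 17.74 × 8.991 ≈ 159.5

160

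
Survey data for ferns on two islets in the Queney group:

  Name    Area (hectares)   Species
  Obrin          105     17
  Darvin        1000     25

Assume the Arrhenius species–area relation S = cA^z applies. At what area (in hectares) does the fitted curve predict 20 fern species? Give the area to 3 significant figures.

z = ln(25/17) / ln(1000/105) = 0.3857 / 2.2538 = 0.1711
c = 17 / 105^0.1711 = 17 / 2.217 = 7.666
A = (20/7.666)^(1/0.1711) ⇒ ln A = ln(2.609)/0.1711 = 5.6037
A = e^5.6037 ≈ 271.4 hectares

271 hectares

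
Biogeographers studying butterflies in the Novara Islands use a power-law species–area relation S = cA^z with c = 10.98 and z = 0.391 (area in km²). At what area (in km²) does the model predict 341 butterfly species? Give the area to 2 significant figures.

341 = 10.98 × A^0.391  ⇒  A^0.391 = 341/10.98 = 31.06
ln A = ln(31.06) / 0.391 = 3.4358 / 0.391 = 8.7872
A = e^8.7872 ≈ 6550 km²

6600 km²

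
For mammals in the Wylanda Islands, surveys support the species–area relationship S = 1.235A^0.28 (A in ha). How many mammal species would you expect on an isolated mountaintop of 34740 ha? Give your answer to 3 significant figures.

23.1

S = 1.235 × 34740^0.28
ln S = ln 1.235 + 0.28 × ln 34740 = 0.2111 + 0.28 × 10.4556 = 3.1387
S = e^3.1387 ≈ 23.07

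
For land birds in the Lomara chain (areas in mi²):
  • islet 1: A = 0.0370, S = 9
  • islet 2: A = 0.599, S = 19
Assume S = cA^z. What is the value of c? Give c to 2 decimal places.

21.80

z = ln(S₂/S₁) / ln(A₂/A₁) = ln(19/9) / ln(0.599/0.037) = 0.7472 / 2.7843 = 0.2684
c = S₁ / A₁^z = 9 / 0.037^0.2684 = 9 / 0.4128 = 21.8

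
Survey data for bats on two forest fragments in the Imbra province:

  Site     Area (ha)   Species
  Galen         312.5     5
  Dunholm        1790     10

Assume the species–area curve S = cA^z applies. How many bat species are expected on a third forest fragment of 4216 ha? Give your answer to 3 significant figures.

z = ln(10/5) / ln(1790/312.5) = 0.6931 / 1.7454 = 0.3971
c = 5 / 312.5^0.3971 = 5 / 9.79 = 0.5107
S₃ = 0.5107 × 4216^0.3971 = 0.5107 × 27.52 ≈ 14.05

14.1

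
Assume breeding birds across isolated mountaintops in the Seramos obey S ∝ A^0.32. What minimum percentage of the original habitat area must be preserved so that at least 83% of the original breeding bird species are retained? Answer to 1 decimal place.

Need (A_new/A_old)^0.32 = 0.83, so A_new/A_old = 0.83^(1/0.32) = 0.83^3.125
ln(A_new/A_old) = ln 0.83 / 0.32 = -0.1863 / 0.32 = -0.5823
A_new/A_old = e^-0.5823 ≈ 0.5586

55.9%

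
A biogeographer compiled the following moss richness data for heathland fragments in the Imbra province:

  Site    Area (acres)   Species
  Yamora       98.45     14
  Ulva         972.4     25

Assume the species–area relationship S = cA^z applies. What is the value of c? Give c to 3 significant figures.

z = ln(S₂/S₁) / ln(A₂/A₁) = ln(25/14) / ln(972.4/98.45) = 0.5798 / 2.2902 = 0.2532
c = S₁ / A₁^z = 14 / 98.45^0.2532 = 14 / 3.196 = 4.38

4.38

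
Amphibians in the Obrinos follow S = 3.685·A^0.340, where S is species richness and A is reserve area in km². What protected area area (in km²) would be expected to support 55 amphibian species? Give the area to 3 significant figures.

55 = 3.685 × A^0.34  ⇒  A^0.34 = 55/3.685 = 14.93
ln A = ln(14.93) / 0.34 = 2.7031 / 0.34 = 7.9502
A = e^7.9502 ≈ 2836 km²

2840 km²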